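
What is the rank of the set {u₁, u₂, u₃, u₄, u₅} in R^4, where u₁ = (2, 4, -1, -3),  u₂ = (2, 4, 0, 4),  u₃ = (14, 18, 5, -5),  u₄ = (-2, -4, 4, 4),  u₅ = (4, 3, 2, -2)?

Apply Gaussian elimination to the matrix whose rows are u₁, u₂, u₃, u₄, u₅.
The echelon form has 4 nonzero rows, so the rank is 4.
(With 5 elements in a 4-dimensional space the rank is at most 4.)

4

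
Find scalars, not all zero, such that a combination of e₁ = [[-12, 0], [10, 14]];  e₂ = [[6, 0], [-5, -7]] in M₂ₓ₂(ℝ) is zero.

Pass to coordinate vectors relative to the basis {E₁₁, E₁₂, E₂₁, E₂₂}.
Row-reduce the matrix with e₁, e₂ as columns; the null space gives the coefficients.
A generator of the null space is (1, 2).

e₁ + 2e₂ = 0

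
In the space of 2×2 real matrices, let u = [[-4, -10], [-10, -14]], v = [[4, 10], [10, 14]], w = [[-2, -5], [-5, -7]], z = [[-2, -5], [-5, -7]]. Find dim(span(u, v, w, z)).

1

Represent each element by its coordinate vector in ℝ⁴.
Row-reduce the 4×4 matrix with these as rows.
Reduction leaves 1 leading entry, giving rank 1.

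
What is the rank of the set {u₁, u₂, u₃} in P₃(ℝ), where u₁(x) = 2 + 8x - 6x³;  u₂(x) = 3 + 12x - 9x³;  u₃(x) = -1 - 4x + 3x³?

Use coordinates relative to {1, x, …, x³}.
Put the 4×3 matrix [u₁|u₂|u₃] into echelon form.
Reduction leaves 1 leading entry, giving rank 1.

rank 1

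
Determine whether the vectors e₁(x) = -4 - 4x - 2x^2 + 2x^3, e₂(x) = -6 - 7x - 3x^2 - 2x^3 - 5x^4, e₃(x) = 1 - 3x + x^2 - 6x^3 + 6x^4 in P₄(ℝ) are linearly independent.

Take coordinates with respect to the standard basis {1, x, …, x^4}.
Row-reduce the matrix whose columns are e₁, e₂, e₃.
The reduction yields 3 nonzero rows, so the rank is 3.
Since rank = 3 (the number of vectors), the set is linearly independent.

linearly independent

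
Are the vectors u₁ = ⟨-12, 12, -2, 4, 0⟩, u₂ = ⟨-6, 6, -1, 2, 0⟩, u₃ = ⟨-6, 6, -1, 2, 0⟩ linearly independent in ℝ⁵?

linearly dependent

One vector is a scalar multiple of another, so the set is dependent.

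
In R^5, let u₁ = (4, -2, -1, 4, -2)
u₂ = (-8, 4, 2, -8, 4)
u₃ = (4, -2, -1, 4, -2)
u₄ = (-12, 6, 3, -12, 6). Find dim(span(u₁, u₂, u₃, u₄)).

1

Put the 5×4 matrix [u₁|u₂|u₃|u₄] into echelon form.
The echelon form has 1 nonzero row, so the rank is 1.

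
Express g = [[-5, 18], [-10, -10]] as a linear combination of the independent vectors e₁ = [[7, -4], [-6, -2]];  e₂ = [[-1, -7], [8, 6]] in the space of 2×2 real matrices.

Work in coordinates with respect to the standard basis {E₁₁, E₁₂, E₂₁, E₂₂}.
Solve the system with e₁, e₂ as columns and g as the right-hand side.
Row-reducing the augmented matrix gives the unique coefficients (α₁, α₂) = (-1, -2).

g = -e₁ - 2e₂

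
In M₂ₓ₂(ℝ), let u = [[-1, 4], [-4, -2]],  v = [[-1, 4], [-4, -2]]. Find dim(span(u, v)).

Pass to coordinate vectors with respect to the basis {E₁₁, E₁₂, E₂₁, E₂₂}.
Put the 4×2 matrix [u|v] into echelon form.
There is 1 pivot column, so rank = 1.

1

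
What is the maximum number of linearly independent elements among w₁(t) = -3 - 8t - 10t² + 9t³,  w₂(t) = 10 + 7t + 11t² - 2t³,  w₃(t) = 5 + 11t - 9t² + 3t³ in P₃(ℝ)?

Use coordinates relative to {1, t, …, t³}.
Form the matrix with w₁, w₂, w₃ as columns and reduce.
The echelon form has 3 nonzero rows, so the rank is 3.

3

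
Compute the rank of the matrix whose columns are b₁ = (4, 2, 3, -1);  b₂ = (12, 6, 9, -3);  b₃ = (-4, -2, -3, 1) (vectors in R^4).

Apply Gaussian elimination to the matrix whose rows are b₁, b₂, b₃.
Exactly 1 pivot survives; hence the rank is 1.

1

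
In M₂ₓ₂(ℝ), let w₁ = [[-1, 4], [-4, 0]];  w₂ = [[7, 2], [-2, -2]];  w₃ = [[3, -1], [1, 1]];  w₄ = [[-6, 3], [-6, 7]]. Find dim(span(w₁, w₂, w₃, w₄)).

4

Pass to coordinate vectors with respect to the basis {E₁₁, E₁₂, E₂₁, E₂₂}.
Put the 4×4 matrix [w₁|w₂|w₃|w₄] into echelon form.
There are 4 pivot columns, so rank = 4.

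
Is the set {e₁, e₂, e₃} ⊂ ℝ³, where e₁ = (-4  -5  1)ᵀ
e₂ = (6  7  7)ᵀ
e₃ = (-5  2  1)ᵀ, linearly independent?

linearly independent

Form the 3×3 matrix with these as columns; its determinant is 280.
A nonzero determinant means the columns are linearly independent.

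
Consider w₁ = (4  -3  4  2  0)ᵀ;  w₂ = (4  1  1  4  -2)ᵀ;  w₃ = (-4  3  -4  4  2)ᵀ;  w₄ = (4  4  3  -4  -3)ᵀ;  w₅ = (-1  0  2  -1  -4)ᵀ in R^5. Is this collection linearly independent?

Form the 5×5 matrix with these as columns; its determinant is 2626.
A nonzero determinant means the columns are linearly independent.

linearly independent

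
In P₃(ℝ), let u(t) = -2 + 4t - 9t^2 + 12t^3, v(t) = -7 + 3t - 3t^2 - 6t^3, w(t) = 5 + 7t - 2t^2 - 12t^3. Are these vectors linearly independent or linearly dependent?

Take coordinates with respect to the standard basis {1, t, …, t^3}.
Place the vectors as rows of a 3×4 matrix and reduce to echelon form.
The reduction yields 3 nonzero rows, so the rank is 3.
Since rank = 3 (the number of vectors), the set is linearly independent.

linearly independent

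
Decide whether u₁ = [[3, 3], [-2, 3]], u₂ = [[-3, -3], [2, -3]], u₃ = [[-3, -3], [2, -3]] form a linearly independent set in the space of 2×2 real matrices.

linearly dependent

Write each element as a coordinate vector in ℝ⁴ using {E₁₁, E₁₂, E₂₁, E₂₂}.
Place the vectors as rows of a 3×4 matrix and reduce to echelon form.
The reduction yields 1 nonzero row, so the rank is 1.
Since rank 1 < 3, the set is linearly dependent.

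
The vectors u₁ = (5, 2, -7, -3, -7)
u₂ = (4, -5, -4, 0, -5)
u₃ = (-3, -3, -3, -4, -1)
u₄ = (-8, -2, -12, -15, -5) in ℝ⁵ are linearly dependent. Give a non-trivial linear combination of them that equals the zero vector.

Write the vectors as columns of a matrix and find a nonzero vector in its null space.
A generator of the null space is (1, -1, 3, -1).

u₁ - u₂ + 3u₃ - u₄ = 0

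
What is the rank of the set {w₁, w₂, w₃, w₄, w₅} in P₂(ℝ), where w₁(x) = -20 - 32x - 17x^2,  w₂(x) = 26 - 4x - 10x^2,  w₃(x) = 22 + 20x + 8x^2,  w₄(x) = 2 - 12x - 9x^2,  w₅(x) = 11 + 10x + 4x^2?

2

Represent each element by its coordinate vector in ℝ³.
Row-reduce the 5×3 matrix with these as rows.
Exactly 2 pivots survive; hence the rank is 2.
(With 5 elements in a 3-dimensional space the rank is at most 3.)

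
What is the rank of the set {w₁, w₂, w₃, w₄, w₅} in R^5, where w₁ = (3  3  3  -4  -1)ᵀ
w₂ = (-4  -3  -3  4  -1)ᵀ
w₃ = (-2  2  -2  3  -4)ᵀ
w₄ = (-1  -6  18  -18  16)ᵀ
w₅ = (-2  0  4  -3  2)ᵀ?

4

Row-reduce the 5×5 matrix with these as rows.
Reduction leaves 4 leading entries, giving rank 4.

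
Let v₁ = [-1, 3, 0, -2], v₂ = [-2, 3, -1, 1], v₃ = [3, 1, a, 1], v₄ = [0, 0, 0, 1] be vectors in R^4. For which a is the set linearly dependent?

a = 10/3

The vectors are dependent exactly when the determinant of the matrix with rows v₁, v₂, v₃, v₄ vanishes.
Expanding, det = 3*a - 10.
This vanishes exactly when a = 10/3.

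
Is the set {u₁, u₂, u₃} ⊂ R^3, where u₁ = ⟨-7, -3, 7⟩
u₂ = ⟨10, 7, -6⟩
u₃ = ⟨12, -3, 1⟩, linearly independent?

linearly independent

The matrix [u₁|u₂|u₃] has determinant -475.
A nonzero determinant means the columns are linearly independent.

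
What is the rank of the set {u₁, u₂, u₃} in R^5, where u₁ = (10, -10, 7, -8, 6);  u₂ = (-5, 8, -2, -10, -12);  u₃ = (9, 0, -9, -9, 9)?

Row-reduce the 3×5 matrix with these as rows.
Reduction leaves 3 leading entries, giving rank 3.

rank 3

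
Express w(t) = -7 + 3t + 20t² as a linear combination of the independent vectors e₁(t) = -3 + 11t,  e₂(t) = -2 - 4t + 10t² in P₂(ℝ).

w = e₁ + 2e₂

Work in coordinates with respect to the standard basis {1, t, t²}.
Set up the augmented matrix [e₁ | e₂ | w] and row-reduce.
Row-reducing the augmented matrix gives the unique coefficients (c₁, c₂) = (1, 2).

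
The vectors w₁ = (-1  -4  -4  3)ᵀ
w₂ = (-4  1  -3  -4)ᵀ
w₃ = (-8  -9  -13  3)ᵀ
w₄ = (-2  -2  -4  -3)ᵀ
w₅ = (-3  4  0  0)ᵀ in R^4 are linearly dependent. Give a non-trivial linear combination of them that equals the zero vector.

3w₁ + 3w₂ - w₃ - 2w₄ - w₅ = 0

Solve the homogeneous system with w₁, w₂, w₃, w₄, w₅ as columns by row-reducing the coefficient matrix.
The free variable yields coefficients (3, 3, -1, -2, -1) (any nonzero multiple also works).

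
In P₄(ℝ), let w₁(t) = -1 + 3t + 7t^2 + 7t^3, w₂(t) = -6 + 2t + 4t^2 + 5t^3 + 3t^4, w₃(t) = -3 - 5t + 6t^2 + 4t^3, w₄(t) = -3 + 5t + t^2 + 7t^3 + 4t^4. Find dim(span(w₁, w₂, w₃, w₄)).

dim = 4

Represent each element by its coordinate vector in ℝ⁵.
Row-reduce the 4×5 matrix with these as rows.
Exactly 4 pivots survive; hence the rank is 4.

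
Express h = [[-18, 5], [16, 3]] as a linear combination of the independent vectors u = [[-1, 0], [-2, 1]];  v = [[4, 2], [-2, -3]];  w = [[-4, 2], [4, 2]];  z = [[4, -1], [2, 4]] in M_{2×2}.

h = -2u - v + 3w - z

Work in coordinates with respect to the standard basis {E₁₁, E₁₂, E₂₁, E₂₂}.
Solve the system with u, v, w, z as columns and h as the right-hand side.
Back-substitution yields (c₁, …, c₄) = (-2, -1, 3, -1).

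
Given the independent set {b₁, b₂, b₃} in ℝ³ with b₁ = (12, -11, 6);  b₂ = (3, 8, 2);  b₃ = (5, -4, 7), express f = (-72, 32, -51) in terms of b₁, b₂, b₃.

f = -4b₁ - 3b₂ - 3b₃

Set up the augmented matrix [b₁ | b₂ | b₃ | f] and row-reduce.
Back-substitution yields (α₁, α₂, α₃) = (-4, -3, -3).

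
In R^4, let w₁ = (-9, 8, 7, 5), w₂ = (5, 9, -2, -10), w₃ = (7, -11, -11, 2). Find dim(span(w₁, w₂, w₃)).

Apply Gaussian elimination to the matrix whose rows are w₁, w₂, w₃.
Reduction leaves 3 leading entries, giving rank 3.

dim = 3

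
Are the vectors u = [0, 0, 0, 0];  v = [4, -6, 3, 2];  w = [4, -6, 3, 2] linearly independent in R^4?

linearly dependent

One of the vectors is the zero vector, so the set is linearly dependent.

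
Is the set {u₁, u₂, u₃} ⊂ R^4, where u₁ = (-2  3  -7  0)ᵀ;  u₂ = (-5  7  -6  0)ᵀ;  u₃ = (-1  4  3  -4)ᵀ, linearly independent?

Row-reduce the matrix whose columns are u₁, u₂, u₃.
The reduction yields 3 nonzero rows, so the rank is 3.
Since rank = 3 (the number of vectors), the set is linearly independent.

linearly independent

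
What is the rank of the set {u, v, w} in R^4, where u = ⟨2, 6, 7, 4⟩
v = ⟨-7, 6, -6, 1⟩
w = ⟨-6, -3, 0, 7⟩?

rank 3

Row-reduce the 3×4 matrix with these as rows.
Reduction leaves 3 leading entries, giving rank 3.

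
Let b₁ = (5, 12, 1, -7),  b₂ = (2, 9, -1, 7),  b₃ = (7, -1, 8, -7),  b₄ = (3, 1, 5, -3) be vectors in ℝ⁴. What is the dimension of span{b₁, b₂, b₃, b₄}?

4

Form the matrix with b₁, b₂, b₃, b₄ as columns and reduce.
Exactly 4 pivots survive; hence the rank is 4.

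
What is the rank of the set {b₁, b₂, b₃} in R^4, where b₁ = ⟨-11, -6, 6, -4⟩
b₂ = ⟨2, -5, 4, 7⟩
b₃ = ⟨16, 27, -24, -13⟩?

Apply Gaussian elimination to the matrix whose rows are b₁, b₂, b₃.
There are 2 pivot columns, so rank = 2.

2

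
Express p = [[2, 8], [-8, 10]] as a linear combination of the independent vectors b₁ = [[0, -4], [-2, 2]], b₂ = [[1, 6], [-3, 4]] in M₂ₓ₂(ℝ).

p = b₁ + 2b₂

Work in coordinates with respect to the standard basis {E₁₁, E₁₂, E₂₁, E₂₂}.
Write p = c₁b₁ + c₂b₂ and equate components.
Row-reducing the augmented matrix gives the unique coefficients (c₁, c₂) = (1, 2).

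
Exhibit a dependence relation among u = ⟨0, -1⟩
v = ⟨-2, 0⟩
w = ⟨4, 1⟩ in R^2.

u + 2v + w = 0

Set up α₁u + … + α₃w = 0 and solve the homogeneous system.
One solution (up to scaling) is (1, 2, 1).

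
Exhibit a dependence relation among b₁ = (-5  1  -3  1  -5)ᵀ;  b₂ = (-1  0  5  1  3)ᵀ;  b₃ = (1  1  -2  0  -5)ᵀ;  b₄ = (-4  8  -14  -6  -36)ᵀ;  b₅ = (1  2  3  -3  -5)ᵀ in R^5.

2b₁ - 2b₂ + 2b₃ - b₄ + 2b₅ = 0

Solve the homogeneous system with b₁, b₂, b₃, b₄, b₅ as columns by row-reducing the coefficient matrix.
One solution (up to scaling) is (2, -2, 2, -1, 2).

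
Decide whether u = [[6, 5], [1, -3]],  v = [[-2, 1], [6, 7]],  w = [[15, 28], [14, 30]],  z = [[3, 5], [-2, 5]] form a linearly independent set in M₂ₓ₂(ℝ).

linearly dependent

Write each element as a coordinate vector in ℝ⁴ using {E₁₁, E₁₂, E₂₁, E₂₂}.
Form the 4×4 matrix with these as columns; its determinant is 0.
A zero determinant means the columns are linearly dependent.
Indeed 2u + 3v - w + 3z = 0.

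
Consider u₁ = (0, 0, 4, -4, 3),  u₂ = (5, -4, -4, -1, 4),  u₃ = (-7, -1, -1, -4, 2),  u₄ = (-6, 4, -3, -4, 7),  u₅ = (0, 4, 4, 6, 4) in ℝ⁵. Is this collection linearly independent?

linearly independent

The matrix [u₁|u₂|u₃|u₄|u₅] has determinant 18922.
A nonzero determinant means the columns are linearly independent.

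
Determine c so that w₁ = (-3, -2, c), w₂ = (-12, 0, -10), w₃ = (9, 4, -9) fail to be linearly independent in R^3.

The vectors are dependent exactly when the determinant of the matrix with rows w₁, w₂, w₃ vanishes.
Expanding, det = 276 - 48*c.
Solving 276 - 48*c = 0 yields c = 23/4.

c = 23/4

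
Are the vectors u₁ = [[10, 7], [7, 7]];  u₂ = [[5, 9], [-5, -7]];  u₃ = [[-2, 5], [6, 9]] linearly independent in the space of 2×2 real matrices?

linearly independent

Write each element as a coordinate vector in ℝ⁴ using {E₁₁, E₁₂, E₂₁, E₂₂}.
Row-reduce the matrix whose columns are u₁, u₂, u₃.
The reduction yields 3 nonzero rows, so the rank is 3.
Since rank = 3 (the number of vectors), the set is linearly independent.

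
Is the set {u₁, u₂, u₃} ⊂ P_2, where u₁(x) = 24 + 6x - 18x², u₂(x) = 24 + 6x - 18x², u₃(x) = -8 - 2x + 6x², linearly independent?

Write each element as a coordinate vector in ℝ³ using {1, x, x²}.
One vector is a scalar multiple of another, so the set is dependent.

linearly dependent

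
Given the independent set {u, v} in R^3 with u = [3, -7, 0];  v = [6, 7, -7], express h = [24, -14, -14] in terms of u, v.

h = 4u + 2v

Solve the system with u, v as columns and h as the right-hand side.
The system has the unique solution (a₁, a₂) = (4, 2).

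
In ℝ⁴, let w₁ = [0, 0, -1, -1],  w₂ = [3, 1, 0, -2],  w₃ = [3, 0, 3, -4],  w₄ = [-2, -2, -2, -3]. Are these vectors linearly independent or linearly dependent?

linearly independent

Row-reduce the matrix whose columns are w₁, w₂, w₃, w₄.
The reduction yields 4 nonzero rows, so the rank is 4.
Since rank = 4 (the number of vectors), the set is linearly independent.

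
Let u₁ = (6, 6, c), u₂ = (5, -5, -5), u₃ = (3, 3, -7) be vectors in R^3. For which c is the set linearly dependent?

c = -14

Dependence holds iff the 3×3 matrix [u₁ u₂ u₃] is singular.
The determinant works out to 30*c + 420.
Solving 30*c + 420 = 0 yields c = -14.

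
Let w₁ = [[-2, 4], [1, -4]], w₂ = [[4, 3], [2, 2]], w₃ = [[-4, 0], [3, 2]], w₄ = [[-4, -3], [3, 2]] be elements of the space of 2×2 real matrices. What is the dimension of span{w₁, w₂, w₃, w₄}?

dim = 4

Use coordinates relative to {E₁₁, E₁₂, E₂₁, E₂₂}.
Row-reduce the 4×4 matrix with these as rows.
Exactly 4 pivots survive; hence the rank is 4.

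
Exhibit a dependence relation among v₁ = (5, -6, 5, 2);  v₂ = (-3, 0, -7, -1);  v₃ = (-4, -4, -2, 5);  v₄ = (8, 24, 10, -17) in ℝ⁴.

2v₁ + 2v₂ + 3v₃ + v₄ = 0

Solve the homogeneous system with v₁, v₂, v₃, v₄ as columns by row-reducing the coefficient matrix.
The free variable yields coefficients (2, 2, 3, 1) (any nonzero multiple also works).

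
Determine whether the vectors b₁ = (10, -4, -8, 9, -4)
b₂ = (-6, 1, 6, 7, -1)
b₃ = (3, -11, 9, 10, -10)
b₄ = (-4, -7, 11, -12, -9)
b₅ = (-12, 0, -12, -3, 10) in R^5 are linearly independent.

linearly independent

Row-reduce the matrix whose columns are b₁, b₂, b₃, b₄, b₅.
The reduction yields 5 nonzero rows, so the rank is 5.
Since rank = 5 (the number of vectors), the set is linearly independent.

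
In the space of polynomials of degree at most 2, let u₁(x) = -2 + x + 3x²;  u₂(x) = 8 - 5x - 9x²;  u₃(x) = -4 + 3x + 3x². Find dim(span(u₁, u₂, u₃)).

Represent each element by its coordinate vector in ℝ³.
Form the matrix with u₁, u₂, u₃ as columns and reduce.
There are 2 pivot columns, so rank = 2.

2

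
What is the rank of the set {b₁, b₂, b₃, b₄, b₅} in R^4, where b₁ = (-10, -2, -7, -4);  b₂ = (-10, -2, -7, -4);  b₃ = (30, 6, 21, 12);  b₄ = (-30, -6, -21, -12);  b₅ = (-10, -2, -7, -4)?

Row-reduce the 5×4 matrix with these as rows.
There is 1 pivot column, so rank = 1.
(With 5 elements in a 4-dimensional space the rank is at most 4.)

rank 1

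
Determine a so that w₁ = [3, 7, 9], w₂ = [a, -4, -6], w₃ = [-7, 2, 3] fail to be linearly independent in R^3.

a = 14

Place the vectors as rows of a 3×3 matrix; dependence ⇔ determinant zero.
Expanding, det = 42 - 3*a.
Solving 42 - 3*a = 0 yields a = 14.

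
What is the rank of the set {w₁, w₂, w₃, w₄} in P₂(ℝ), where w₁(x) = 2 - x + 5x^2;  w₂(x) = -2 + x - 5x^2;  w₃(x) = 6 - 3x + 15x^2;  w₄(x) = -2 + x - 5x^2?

rank 1

Pass to coordinate vectors with respect to the basis {1, x, x^2}.
Put the 3×4 matrix [w₁|w₂|w₃|w₄] into echelon form.
The echelon form has 1 nonzero row, so the rank is 1.
(With 4 elements in a 3-dimensional space the rank is at most 3.)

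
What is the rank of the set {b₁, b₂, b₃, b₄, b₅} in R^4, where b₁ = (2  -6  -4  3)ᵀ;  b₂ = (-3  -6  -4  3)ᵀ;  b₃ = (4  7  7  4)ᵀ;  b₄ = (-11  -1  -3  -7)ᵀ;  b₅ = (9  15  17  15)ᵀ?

Row-reduce the 5×4 matrix with these as rows.
Reduction leaves 3 leading entries, giving rank 3.
(With 5 elements in a 4-dimensional space the rank is at most 4.)

3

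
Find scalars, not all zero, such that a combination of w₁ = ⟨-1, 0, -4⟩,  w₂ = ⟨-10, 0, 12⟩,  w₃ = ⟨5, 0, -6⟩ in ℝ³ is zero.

Set up α₁w₁ + … + α₃w₃ = 0 and solve the homogeneous system.
A generator of the null space is (0, 1, 2).

w₂ + 2w₃ = 0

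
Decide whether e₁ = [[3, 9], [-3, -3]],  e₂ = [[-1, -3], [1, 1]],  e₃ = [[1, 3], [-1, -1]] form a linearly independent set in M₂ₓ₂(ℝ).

Take coordinates with respect to the standard basis {E₁₁, E₁₂, E₂₁, E₂₂}.
Place the vectors as rows of a 3×4 matrix and reduce to echelon form.
The reduction yields 1 nonzero row, so the rank is 1.
Since rank 1 < 3, the set is linearly dependent.
Indeed e₁ + 3e₂ = 0.

linearly dependent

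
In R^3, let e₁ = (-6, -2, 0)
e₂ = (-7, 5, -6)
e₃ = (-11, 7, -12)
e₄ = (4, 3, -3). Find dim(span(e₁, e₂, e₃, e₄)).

Put the 3×4 matrix [e₁|e₂|e₃|e₄] into echelon form.
Exactly 3 pivots survive; hence the rank is 3.
(With 4 elements in a 3-dimensional space the rank is at most 3.)

dim = 3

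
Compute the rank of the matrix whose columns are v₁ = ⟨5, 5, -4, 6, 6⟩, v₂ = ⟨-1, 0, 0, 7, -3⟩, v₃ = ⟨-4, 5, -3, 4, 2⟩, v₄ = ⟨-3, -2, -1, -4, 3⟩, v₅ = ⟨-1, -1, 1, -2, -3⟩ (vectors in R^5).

Form the matrix with v₁, v₂, v₃, v₄, v₅ as columns and reduce.
Exactly 5 pivots survive; hence the rank is 5.

rank 5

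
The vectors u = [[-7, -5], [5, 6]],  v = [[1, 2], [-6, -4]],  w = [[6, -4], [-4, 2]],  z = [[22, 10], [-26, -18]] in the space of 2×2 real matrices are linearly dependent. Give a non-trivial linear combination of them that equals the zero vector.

Pass to coordinate vectors relative to the basis {E₁₁, E₁₂, E₂₁, E₂₂}.
Solve the homogeneous system with u, v, w, z as columns by row-reducing the coefficient matrix.
One solution (up to scaling) is (2, -2, -1, 1).

2u - 2v - w + z = 0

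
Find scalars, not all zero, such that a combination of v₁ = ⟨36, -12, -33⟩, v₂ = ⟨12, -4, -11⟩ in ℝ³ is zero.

v₁ - 3v₂ = 0

Set up α₁v₁ + α₂v₂ = 0 and solve the homogeneous system.
One solution (up to scaling) is (1, -3).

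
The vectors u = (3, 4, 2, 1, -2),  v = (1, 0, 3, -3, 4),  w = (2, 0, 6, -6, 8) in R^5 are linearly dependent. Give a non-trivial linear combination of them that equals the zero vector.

2v - w = 0

Write the vectors as columns of a matrix and find a nonzero vector in its null space.
One solution (up to scaling) is (0, 2, -1).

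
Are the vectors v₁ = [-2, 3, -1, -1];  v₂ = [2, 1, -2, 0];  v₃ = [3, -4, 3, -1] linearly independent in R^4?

Place the vectors as rows of a 3×4 matrix and reduce to echelon form.
The reduction yields 3 nonzero rows, so the rank is 3.
Since rank = 3 (the number of vectors), the set is linearly independent.

linearly independent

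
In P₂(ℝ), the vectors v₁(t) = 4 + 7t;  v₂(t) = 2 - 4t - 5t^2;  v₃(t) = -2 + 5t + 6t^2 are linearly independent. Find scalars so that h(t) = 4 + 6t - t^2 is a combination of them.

Identify each element with its coordinate vector in ℝ³ via {1, t, t^2}.
Write h = c₁v₁ + … + c₃v₃ and equate components.
Row-reducing the augmented matrix gives the unique coefficients (c₁, c₂, c₃) = (1, -1, -1).

h = v₁ - v₂ - v₃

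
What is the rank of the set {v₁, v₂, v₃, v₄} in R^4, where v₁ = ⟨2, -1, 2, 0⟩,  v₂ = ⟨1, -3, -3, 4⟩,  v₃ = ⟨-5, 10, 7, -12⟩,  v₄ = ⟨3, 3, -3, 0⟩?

Apply Gaussian elimination to the matrix whose rows are v₁, v₂, v₃, v₄.
Exactly 3 pivots survive; hence the rank is 3.

rank 3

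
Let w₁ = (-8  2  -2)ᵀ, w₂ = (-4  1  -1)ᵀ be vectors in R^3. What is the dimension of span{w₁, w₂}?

Apply Gaussian elimination to the matrix whose rows are w₁, w₂.
The echelon form has 1 nonzero row, so the rank is 1.

1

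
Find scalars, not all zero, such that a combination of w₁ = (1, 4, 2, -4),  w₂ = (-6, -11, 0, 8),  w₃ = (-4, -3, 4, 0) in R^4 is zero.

Write the vectors as columns of a matrix and find a nonzero vector in its null space.
The free variable yields coefficients (2, 1, -1) (any nonzero multiple also works).

2w₁ + w₂ - w₃ = 0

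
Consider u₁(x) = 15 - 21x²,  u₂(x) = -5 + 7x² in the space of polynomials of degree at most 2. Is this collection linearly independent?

Write each element as a coordinate vector in ℝ³ using {1, x, x²}.
One vector is a scalar multiple of another, so the set is dependent.

linearly dependent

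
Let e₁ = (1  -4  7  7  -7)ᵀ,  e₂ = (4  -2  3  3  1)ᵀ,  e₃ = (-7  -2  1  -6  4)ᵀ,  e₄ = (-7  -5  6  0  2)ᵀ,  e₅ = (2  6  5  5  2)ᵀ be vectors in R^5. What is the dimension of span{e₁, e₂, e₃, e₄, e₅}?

Row-reduce the 5×5 matrix with these as rows.
There are 5 pivot columns, so rank = 5.

dim = 5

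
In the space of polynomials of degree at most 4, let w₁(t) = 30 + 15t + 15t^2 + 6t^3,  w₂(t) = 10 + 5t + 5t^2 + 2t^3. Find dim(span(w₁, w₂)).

1

Pass to coordinate vectors with respect to the basis {1, t, …, t^4}.
Put the 5×2 matrix [w₁|w₂] into echelon form.
There is 1 pivot column, so rank = 1.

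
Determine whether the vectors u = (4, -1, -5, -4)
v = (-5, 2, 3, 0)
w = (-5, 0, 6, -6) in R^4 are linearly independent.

Row-reduce the matrix whose columns are u, v, w.
The reduction yields 3 nonzero rows, so the rank is 3.
Since rank = 3 (the number of vectors), the set is linearly independent.

linearly independent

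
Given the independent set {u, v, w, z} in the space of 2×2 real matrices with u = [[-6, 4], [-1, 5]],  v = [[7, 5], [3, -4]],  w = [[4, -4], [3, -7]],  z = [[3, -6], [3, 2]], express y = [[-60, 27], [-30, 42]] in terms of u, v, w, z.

Work in coordinates with respect to the standard basis {E₁₁, E₁₂, E₂₁, E₂₂}.
Since u, v, w, z are independent, the coefficients expressing y are uniquely determined by a linear system.
Row-reducing the augmented matrix gives the unique coefficients (c₁, …, c₄) = (3, -3, -3, -3).

y = 3u - 3v - 3w - 3z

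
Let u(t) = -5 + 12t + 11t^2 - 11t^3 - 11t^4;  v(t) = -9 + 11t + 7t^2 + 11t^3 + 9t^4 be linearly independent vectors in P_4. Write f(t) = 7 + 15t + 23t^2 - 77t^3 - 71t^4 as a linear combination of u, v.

Work in coordinates with respect to the standard basis {1, t, …, t^4}.
Since u, v are independent, the coefficients expressing f are uniquely determined by a linear system.
The system has the unique solution (α₁, α₂) = (4, -3).

f = 4u - 3v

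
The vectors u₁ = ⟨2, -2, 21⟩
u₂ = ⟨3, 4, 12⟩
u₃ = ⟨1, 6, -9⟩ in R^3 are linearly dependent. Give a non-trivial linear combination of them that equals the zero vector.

Set up α₁u₁ + … + α₃u₃ = 0 and solve the homogeneous system.
The free variable yields coefficients (1, -1, 1) (any nonzero multiple also works).

u₁ - u₂ + u₃ = 0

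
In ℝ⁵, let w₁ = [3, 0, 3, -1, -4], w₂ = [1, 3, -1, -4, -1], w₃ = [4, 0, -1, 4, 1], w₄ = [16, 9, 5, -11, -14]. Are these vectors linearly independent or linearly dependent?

linearly dependent

Place the vectors as rows of a 4×5 matrix and reduce to echelon form.
The reduction yields 3 nonzero rows, so the rank is 3.
Since rank 3 < 4, the set is linearly dependent.
Indeed 3w₁ + 3w₂ + w₃ - w₄ = 0.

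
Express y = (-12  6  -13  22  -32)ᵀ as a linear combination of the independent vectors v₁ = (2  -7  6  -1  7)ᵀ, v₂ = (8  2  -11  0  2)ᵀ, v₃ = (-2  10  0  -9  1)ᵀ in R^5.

y = -4v₁ - v₂ - 2v₃

Solve the system with v₁, v₂, v₃ as columns and y as the right-hand side.
The system has the unique solution (α₁, α₂, α₃) = (-4, -1, -2).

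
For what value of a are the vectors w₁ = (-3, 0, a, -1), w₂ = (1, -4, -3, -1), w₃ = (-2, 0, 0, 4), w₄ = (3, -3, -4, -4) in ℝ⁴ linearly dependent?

The set is linearly dependent precisely when det[w₁; w₂; w₃; w₄] = 0.
Cofactor expansion gives det = 98 - 10*a.
This vanishes exactly when a = 49/5.

a = 49/5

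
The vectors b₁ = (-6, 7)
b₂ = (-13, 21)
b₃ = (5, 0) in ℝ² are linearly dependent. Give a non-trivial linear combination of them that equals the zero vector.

Set up α₁b₁ + … + α₃b₃ = 0 and solve the homogeneous system.
A generator of the null space is (3, -1, 1).

3b₁ - b₂ + b₃ = 0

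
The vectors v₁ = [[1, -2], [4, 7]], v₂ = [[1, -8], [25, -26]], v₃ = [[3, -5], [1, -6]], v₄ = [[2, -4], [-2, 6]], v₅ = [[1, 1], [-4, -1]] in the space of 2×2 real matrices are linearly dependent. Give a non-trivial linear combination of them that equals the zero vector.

v₁ - v₂ + 3v₃ - 3v₄ - 3v₅ = 0

Pass to coordinate vectors relative to the basis {E₁₁, E₁₂, E₂₁, E₂₂}.
Set up α₁v₁ + … + α₅v₅ = 0 and solve the homogeneous system.
A generator of the null space is (1, -1, 3, -3, -3).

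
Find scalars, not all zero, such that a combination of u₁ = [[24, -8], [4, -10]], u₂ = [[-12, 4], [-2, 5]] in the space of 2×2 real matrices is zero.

u₁ + 2u₂ = 0

Take coordinates with respect to {E₁₁, E₁₂, E₂₁, E₂₂}.
Solve the homogeneous system with u₁, u₂ as columns by row-reducing the coefficient matrix.
The free variable yields coefficients (1, 2) (any nonzero multiple also works).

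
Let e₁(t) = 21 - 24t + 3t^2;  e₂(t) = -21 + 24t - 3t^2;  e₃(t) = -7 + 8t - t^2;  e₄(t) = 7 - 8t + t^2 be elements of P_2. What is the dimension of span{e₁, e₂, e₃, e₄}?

dim = 1

Pass to coordinate vectors with respect to the basis {1, t, t^2}.
Put the 3×4 matrix [e₁|e₂|e₃|e₄] into echelon form.
The echelon form has 1 nonzero row, so the rank is 1.
(With 4 elements in a 3-dimensional space the rank is at most 3.)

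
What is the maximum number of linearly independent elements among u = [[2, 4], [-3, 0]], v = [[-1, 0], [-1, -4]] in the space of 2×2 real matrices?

Represent each element by its coordinate vector in ℝ⁴.
Apply Gaussian elimination to the matrix whose rows are u, v.
Reduction leaves 2 leading entries, giving rank 2.

2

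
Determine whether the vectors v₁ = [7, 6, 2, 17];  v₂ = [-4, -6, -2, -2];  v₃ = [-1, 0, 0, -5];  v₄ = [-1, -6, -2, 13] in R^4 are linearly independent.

Form the 4×4 matrix with these as columns; its determinant is 0.
A zero determinant means the columns are linearly dependent.

linearly dependent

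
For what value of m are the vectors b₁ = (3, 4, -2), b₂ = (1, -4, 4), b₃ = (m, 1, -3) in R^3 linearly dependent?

m = -17/4

The set is linearly dependent precisely when det[b₁; b₂; b₃] = 0.
Cofactor expansion gives det = 8*m + 34.
Solving 8*m + 34 = 0 yields m = -17/4.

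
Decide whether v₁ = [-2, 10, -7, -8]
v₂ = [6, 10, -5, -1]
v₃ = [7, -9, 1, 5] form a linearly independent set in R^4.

linearly independent

Place the vectors as rows of a 3×4 matrix and reduce to echelon form.
The reduction yields 3 nonzero rows, so the rank is 3.
Since rank = 3 (the number of vectors), the set is linearly independent.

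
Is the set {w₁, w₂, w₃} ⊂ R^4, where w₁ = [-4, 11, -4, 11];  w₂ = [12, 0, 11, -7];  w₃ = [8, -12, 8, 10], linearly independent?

Place the vectors as rows of a 3×4 matrix and reduce to echelon form.
The reduction yields 3 nonzero rows, so the rank is 3.
Since rank = 3 (the number of vectors), the set is linearly independent.

linearly independent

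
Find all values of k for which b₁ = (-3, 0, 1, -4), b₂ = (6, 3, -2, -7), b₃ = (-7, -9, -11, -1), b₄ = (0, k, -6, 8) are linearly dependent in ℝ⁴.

k = -49/10

The vectors are dependent exactly when the determinant of the matrix with rows b₁, b₂, b₃, b₄ vanishes.
Expanding, det = 600*k + 2940.
This vanishes exactly when k = -49/10.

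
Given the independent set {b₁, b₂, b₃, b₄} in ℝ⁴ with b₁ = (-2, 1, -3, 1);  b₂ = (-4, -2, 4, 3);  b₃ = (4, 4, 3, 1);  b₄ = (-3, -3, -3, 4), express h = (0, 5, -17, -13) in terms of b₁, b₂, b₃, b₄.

Write h = c₁b₁ + … + c₄b₄ and equate components.
The system has the unique solution (c₁, …, c₄) = (3, -2, -2, -2).

h = 3b₁ - 2b₂ - 2b₃ - 2b₄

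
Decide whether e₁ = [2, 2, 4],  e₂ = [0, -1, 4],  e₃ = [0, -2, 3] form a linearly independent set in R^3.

linearly independent

Form the 3×3 matrix with these as columns; its determinant is 10.
A nonzero determinant means the columns are linearly independent.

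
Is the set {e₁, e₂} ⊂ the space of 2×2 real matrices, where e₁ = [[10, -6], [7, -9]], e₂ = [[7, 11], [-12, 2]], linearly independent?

Take coordinates with respect to the standard basis {E₁₁, E₁₂, E₂₁, E₂₂}.
Row-reduce the matrix whose columns are e₁, e₂.
The reduction yields 2 nonzero rows, so the rank is 2.
Since rank = 2 (the number of vectors), the set is linearly independent.

linearly independent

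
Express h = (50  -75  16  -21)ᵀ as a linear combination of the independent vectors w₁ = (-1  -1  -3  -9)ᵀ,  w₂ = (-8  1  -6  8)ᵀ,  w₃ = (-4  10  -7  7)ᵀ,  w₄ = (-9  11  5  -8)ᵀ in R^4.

Set up the augmented matrix [w₁ | w₂ | w₃ | w₄ | h] and row-reduce.
The system has the unique solution (a₁, …, a₄) = (1, -1, -4, -3).

h = w₁ - w₂ - 4w₃ - 3w₄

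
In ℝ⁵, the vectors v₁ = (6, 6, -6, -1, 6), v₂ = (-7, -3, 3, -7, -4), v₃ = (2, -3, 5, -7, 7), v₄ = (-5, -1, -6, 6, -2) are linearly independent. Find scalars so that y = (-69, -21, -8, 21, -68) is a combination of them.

y = -3v₁ + 4v₂ - 4v₃ + 3v₄

Since v₁, v₂, v₃, v₄ are independent, the coefficients expressing y are uniquely determined by a linear system.
Row-reducing the augmented matrix gives the unique coefficients (a₁, …, a₄) = (-3, 4, -4, 3).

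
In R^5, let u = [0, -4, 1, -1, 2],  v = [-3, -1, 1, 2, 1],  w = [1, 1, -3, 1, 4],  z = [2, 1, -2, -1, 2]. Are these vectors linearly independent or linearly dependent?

linearly independent

Row-reduce the matrix whose columns are u, v, w, z.
The reduction yields 4 nonzero rows, so the rank is 4.
Since rank = 4 (the number of vectors), the set is linearly independent.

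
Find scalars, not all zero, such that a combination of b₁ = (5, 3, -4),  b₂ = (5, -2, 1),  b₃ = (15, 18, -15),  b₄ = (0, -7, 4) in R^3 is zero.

Set up α₁b₁ + … + α₄b₄ = 0 and solve the homogeneous system.
A generator of the null space is (2, 1, -1, -2).

2b₁ + b₂ - b₃ - 2b₄ = 0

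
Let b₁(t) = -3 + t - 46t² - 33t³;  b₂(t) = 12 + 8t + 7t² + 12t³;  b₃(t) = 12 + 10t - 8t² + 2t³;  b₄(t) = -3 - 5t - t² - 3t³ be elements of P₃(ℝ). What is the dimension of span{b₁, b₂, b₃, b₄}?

dim = 3

Represent each element by its coordinate vector in ℝ⁴.
Apply Gaussian elimination to the matrix whose rows are b₁, b₂, b₃, b₄.
Reduction leaves 3 leading entries, giving rank 3.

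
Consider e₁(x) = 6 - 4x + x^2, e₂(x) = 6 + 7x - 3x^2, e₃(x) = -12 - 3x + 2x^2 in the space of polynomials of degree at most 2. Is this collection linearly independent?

linearly dependent

Take coordinates with respect to the standard basis {1, x, x^2}.
Form the 3×3 matrix with these as columns; its determinant is 0.
A zero determinant means the columns are linearly dependent.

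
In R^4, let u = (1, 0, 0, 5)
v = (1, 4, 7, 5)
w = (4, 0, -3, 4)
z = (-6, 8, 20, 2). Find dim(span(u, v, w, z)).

dim = 3

Form the matrix with u, v, w, z as columns and reduce.
The echelon form has 3 nonzero rows, so the rank is 3.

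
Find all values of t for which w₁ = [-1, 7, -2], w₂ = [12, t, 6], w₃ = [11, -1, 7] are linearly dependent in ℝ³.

The vectors are dependent exactly when the determinant of the matrix with rows w₁, w₂, w₃ vanishes.
The determinant works out to 15*t - 108.
Solving 15*t - 108 = 0 yields t = 36/5.

t = 36/5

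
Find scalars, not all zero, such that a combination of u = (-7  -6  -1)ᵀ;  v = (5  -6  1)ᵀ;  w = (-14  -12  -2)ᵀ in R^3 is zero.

2u - w = 0

Row-reduce the matrix with u, v, w as columns; the null space gives the coefficients.
A generator of the null space is (2, 0, -1).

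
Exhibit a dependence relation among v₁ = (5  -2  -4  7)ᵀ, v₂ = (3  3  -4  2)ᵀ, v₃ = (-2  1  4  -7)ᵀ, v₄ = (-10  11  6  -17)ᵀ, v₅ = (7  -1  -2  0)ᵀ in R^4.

Solve the homogeneous system with v₁, v₂, v₃, v₄, v₅ as columns by row-reducing the coefficient matrix.
A generator of the null space is (1, -2, -2, 1, 1).

v₁ - 2v₂ - 2v₃ + v₄ + v₅ = 0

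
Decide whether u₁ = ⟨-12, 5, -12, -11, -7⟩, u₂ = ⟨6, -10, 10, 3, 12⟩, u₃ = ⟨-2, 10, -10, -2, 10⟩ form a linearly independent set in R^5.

linearly independent

Place the vectors as rows of a 3×5 matrix and reduce to echelon form.
The reduction yields 3 nonzero rows, so the rank is 3.
Since rank = 3 (the number of vectors), the set is linearly independent.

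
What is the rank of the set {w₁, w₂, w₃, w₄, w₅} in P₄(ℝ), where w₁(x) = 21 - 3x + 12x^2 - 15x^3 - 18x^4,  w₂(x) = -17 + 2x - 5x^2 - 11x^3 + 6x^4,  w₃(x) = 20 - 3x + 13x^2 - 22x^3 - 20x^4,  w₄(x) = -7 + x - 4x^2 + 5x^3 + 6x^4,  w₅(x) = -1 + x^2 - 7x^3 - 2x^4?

rank 2

Use coordinates relative to {1, x, …, x^4}.
Put the 5×5 matrix [w₁|w₂|w₃|w₄|w₅] into echelon form.
The echelon form has 2 nonzero rows, so the rank is 2.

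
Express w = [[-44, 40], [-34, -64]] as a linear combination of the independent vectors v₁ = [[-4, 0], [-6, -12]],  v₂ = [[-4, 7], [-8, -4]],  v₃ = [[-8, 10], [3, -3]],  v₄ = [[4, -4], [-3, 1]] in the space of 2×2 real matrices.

w = 4v₁ + 2v₂ + 3v₃ + v₄

Take coordinate vectors relative to {E₁₁, E₁₂, E₂₁, E₂₂}.
Write w = c₁v₁ + … + c₄v₄ and equate components.
Row-reducing the augmented matrix gives the unique coefficients (c₁, …, c₄) = (4, 2, 3, 1).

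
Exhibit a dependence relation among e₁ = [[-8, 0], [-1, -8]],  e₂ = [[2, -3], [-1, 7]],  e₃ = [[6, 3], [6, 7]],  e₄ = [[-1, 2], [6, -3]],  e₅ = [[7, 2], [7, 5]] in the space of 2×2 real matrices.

Take coordinates with respect to {E₁₁, E₁₂, E₂₁, E₂₂}.
Solve the homogeneous system with e₁, e₂, e₃, e₄, e₅ as columns by row-reducing the coefficient matrix.
A generator of the null space is (1, 0, 0, -1, 1).

e₁ - e₄ + e₅ = 0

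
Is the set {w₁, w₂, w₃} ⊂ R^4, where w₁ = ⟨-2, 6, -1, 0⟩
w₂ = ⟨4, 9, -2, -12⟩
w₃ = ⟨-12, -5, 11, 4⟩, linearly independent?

linearly independent

Place the vectors as rows of a 3×4 matrix and reduce to echelon form.
The reduction yields 3 nonzero rows, so the rank is 3.
Since rank = 3 (the number of vectors), the set is linearly independent.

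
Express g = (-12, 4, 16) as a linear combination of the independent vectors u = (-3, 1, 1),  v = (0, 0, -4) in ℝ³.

g = 4u - 3v

Since u, v are independent, the coefficients expressing g are uniquely determined by a linear system.
Back-substitution yields (a₁, a₂) = (4, -3).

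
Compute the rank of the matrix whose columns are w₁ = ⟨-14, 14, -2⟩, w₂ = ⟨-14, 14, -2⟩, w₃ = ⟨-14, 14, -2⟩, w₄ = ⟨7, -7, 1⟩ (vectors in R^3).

Put the 3×4 matrix [w₁|w₂|w₃|w₄] into echelon form.
There is 1 pivot column, so rank = 1.
(With 4 elements in a 3-dimensional space the rank is at most 3.)

rank 1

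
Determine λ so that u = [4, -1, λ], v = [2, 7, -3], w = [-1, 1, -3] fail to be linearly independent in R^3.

The vectors are dependent exactly when the determinant of the matrix with rows u, v, w vanishes.
Cofactor expansion gives det = 9*λ - 81.
This vanishes exactly when λ = 9.

λ = 9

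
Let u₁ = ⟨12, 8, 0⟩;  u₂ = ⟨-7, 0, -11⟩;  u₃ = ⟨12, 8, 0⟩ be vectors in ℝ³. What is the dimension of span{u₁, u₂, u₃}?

Put the 3×3 matrix [u₁|u₂|u₃] into echelon form.
The echelon form has 2 nonzero rows, so the rank is 2.

dim = 2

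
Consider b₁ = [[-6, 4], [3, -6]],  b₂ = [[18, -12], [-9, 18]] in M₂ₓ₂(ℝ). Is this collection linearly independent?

Take coordinates with respect to the standard basis {E₁₁, E₁₂, E₂₁, E₂₂}.
Place the vectors as rows of a 2×4 matrix and reduce to echelon form.
The reduction yields 1 nonzero row, so the rank is 1.
Since rank 1 < 2, the set is linearly dependent.

linearly dependent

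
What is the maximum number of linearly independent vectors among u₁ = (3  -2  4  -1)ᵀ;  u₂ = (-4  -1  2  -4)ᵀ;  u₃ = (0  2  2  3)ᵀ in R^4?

Put the 4×3 matrix [u₁|u₂|u₃] into echelon form.
The echelon form has 3 nonzero rows, so the rank is 3.

3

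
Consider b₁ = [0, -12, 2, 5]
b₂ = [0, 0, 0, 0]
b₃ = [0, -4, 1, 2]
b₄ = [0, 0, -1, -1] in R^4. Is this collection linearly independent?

One of the vectors is the zero vector, so the set is linearly dependent.

linearly dependent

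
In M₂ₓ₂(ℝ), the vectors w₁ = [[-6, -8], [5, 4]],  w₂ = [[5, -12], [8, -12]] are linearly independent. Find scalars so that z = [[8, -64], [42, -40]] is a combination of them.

z = 2w₁ + 4w₂

Take coordinate vectors relative to {E₁₁, E₁₂, E₂₁, E₂₂}.
Solve the system with w₁, w₂ as columns and z as the right-hand side.
The system has the unique solution (c₁, c₂) = (2, 4).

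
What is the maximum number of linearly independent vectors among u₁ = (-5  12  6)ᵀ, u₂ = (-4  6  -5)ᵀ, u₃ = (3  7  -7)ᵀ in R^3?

Put the 3×3 matrix [u₁|u₂|u₃] into echelon form.
Reduction leaves 3 leading entries, giving rank 3.

3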